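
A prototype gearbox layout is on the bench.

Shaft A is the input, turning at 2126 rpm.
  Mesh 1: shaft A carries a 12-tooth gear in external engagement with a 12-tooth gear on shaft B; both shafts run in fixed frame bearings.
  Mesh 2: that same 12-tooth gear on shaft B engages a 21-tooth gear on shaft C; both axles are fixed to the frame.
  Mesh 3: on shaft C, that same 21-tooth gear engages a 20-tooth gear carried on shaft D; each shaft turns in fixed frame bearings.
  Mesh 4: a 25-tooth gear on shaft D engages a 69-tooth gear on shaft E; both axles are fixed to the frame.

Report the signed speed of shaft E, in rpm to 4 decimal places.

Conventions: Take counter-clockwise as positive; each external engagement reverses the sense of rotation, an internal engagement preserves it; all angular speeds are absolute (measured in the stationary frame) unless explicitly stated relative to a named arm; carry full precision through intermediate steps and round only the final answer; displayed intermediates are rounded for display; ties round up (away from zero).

class = fixed-axis compound train [4 meshes; 4 ratios multiply, 4 sense flips]
mesh 1 [12T→12T]: ω = 2126.0000×12/12 = 2126.0000 rpm, sense flips to −
mesh 2 [12T→21T]: ω = 2126.0000×12/21 = 1214.8571 rpm, sense flips to +
mesh 3 [21T→20T]: ω = 1214.8571×21/20 = 1275.6000 rpm, sense flips to −
mesh 4 [25T→69T]: ω = 1275.6000×25/69 = 462.1739 rpm, sense flips to +
signed output speed = +462.1739 rpm

+462.1739 rpm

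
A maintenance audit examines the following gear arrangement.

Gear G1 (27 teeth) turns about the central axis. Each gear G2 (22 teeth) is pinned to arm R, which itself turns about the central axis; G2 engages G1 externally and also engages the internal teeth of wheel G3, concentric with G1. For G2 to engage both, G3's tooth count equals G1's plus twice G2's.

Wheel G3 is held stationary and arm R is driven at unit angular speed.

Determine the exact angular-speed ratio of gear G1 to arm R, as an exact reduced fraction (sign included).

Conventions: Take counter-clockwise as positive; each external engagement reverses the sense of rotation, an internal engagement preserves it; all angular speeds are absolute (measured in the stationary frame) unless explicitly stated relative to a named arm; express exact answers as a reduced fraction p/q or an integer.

98/27

topology: planetary set — G1 27T / G2 22T / G3 71T, arm = carrier (Willis)
ring teeth: 27 + 2·22 = 71
27(ω_sun−ω_arm) = −71(ω_ring−ω_arm),  ω_ring = 0, ω_arm = 1
ω_sun = 1 − (71/27)(0−1) = 98/27
ω_out/ω_in = 98/27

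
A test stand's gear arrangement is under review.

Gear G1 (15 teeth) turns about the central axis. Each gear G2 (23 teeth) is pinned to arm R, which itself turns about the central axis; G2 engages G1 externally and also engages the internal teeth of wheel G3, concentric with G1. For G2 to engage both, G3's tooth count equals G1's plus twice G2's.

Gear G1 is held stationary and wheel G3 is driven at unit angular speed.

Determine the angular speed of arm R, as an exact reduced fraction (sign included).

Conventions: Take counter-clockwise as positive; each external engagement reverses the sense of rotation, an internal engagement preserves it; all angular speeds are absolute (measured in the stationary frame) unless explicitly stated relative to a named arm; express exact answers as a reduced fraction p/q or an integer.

61/76

topology: planetary set — G1 15T / G2 23T / G3 61T, arm = carrier (Willis)
ring teeth: 15 + 2·23 = 61
15(ω_sun−ω_arm) = −61(ω_ring−ω_arm),  ω_sun = 0, ω_ring = 1
15(0−ω_arm) = −61(1−ω_arm)  ⇒  76·ω_arm = 61  ⇒  ω_arm = 61/76
exact speed ratio = 61/76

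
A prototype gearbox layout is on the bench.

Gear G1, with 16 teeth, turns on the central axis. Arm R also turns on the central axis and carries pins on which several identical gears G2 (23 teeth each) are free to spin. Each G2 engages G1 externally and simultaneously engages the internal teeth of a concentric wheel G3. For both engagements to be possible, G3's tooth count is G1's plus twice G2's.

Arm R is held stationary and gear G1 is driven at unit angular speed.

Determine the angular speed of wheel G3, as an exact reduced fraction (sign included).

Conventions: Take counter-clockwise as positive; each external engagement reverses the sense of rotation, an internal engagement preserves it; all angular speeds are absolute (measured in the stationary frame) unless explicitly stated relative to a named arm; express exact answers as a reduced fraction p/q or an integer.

recognized (axles ride arm R): planetary set, 16/23/62 teeth
ring teeth: 16 + 2·23 = 62
16(ω_sun−ω_arm) = −62(ω_ring−ω_arm),  ω_arm = 0, ω_sun = 1
ω_ring = 0 − (16/62)(1−0) = -8/31
exact speed ratio = -8/31

-8/31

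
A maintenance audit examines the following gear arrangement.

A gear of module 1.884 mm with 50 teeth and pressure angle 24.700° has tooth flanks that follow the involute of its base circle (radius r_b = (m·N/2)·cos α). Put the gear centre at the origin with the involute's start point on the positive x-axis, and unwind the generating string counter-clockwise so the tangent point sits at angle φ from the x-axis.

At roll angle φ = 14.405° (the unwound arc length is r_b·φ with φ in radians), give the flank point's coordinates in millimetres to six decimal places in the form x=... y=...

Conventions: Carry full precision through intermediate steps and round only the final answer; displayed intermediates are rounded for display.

recognized (one wheel, involute flank): single-mesh tooth geometry, m = 1.884, N = 50
pitch radius r_p = m·N/2 = 1.884·50/2 = 47.100000
base radius r_b = r_p·cos α = 47.100000·cos 24.700° = 42.790735
roll angle φ = 14.405° = 0.25141468 rad
x = r_b·(cos φ + φ·sin φ) = 44.121826
y = r_b·(sin φ − φ·cos φ) = 0.225244

x=44.121826 y=0.225244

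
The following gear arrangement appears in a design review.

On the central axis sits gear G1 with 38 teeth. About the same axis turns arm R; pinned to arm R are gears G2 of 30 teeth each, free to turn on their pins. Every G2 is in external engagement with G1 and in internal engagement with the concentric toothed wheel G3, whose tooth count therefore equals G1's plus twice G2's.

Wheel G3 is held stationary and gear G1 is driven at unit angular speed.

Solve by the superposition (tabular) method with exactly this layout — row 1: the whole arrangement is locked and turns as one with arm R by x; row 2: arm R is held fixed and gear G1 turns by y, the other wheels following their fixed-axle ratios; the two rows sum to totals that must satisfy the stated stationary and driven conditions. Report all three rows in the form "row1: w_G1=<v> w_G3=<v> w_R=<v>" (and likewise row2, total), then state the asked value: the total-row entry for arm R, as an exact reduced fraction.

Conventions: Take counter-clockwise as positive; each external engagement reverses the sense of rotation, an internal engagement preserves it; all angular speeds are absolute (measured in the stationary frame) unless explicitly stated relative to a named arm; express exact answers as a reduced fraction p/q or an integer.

planetary set (38T centre, 30T on arm, 98T internal) — Willis relation
row 1 (train locked, turned with arm): all members turn x
superposition row 2 [arm held]: sun y, ring −(38/98)·y, arm 0
boundary: total ω_ring = x − (38/98)·y = 0 and total ω_sun = x + y = 1  ⇒  y = 49/68, x = 19/68
row 2 ring = −(38/98)·49/68 = -19/68
totals (row 1 + row 2): sun 19/68 + 49/68 = 1, ring 19/68 + (-19/68) = 0, arm 19/68 + 0 = 19/68
asked cell (total, arm) = 19/68

row1: w_G1=19/68 w_G3=19/68 w_R=19/68
row2: w_G1=49/68 w_G3=-19/68 w_R=0
total: w_G1=1 w_G3=0 w_R=19/68
asked value: 19/68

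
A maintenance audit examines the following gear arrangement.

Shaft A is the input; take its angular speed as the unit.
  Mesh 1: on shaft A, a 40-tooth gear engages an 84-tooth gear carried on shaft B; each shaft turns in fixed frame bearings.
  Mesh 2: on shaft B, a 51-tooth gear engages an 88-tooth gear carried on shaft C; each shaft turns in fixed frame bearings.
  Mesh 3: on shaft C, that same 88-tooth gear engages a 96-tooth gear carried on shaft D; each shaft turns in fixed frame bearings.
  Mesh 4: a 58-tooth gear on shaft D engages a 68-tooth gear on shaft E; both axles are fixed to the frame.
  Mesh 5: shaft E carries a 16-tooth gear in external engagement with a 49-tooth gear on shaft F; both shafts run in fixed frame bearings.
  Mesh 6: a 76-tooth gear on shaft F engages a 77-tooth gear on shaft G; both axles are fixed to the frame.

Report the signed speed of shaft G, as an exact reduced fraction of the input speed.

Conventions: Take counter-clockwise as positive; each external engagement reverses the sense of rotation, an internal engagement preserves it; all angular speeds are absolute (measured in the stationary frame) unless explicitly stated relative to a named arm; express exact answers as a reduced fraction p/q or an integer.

5510/79233

6-mesh fixed-axis compound train (all bearings frame-fixed)
mesh 1 [40T→84T]: |ω|/ω_in = 1×40/84 = 10/21, sense flips to −
mesh 2 [51T→88T]: |ω|/ω_in = (10/21)×51/88 = 85/308, sense flips to +
mesh 3 [88T→96T]: |ω|/ω_in = (85/308)×88/96 = 85/336, sense flips to −
mesh 4 [58T→68T]: |ω|/ω_in = (85/336)×58/68 = 145/672, sense flips to +
mesh 5 [16T→49T]: |ω|/ω_in = (145/672)×16/49 = 145/2058, sense flips to −
mesh 6 [76T→77T]: |ω|/ω_in = (145/2058)×76/77 = 5510/79233, sense flips to +
signed output speed (× input speed) = 5510/79233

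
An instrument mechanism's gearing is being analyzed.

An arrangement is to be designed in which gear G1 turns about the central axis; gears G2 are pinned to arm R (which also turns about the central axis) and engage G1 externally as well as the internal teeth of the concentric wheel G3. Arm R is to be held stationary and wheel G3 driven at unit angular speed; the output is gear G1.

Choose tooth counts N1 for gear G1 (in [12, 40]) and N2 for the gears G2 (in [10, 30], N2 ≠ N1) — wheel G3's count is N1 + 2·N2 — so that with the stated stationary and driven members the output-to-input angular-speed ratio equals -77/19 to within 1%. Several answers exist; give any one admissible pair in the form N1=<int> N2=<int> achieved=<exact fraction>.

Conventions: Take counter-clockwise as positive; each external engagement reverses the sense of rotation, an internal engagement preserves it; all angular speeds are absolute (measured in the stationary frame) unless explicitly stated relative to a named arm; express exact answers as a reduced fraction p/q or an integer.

class = planetary set [ratio -77/19 wanted; Willis about the carrier]
Willis with ω_arm = 0: ω_sun/ω_ring = −N3/N1; set equal to -77/19  ⇒  N3/N1 = −(-77/19) = 77/19
N3 = N1 + 2·N2  ⇒  N2/N1 = (N3/N1 − 1)/2 = (77/19 − 1)/2 = 29/19
smallest multiple with N1 ≥ 12 and N2 ≥ 10: k = 1  ⇒  N1 = 1·19 = 19, N2 = 1·29 = 29 (N1 ≤ 40, N2 ≤ 30, N2 ≠ N1 ✓), N3 = 19 + 2·29 = 77
check: −N3/N1 with N1 = 19, N3 = 77 gives -77/19; |achieved − target| = 0 ≤ 77/1900 ✓

N1=19 N2=29 achieved=-77/19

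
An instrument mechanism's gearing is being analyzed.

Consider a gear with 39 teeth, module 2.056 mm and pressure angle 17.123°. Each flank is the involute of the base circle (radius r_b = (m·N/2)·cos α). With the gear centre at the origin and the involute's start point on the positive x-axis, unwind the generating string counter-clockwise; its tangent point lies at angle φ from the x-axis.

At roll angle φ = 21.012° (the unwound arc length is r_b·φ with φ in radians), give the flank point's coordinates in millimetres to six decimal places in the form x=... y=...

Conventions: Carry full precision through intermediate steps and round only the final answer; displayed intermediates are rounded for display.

x=40.805419 y=0.621482

class = single-mesh tooth geometry [base-circle involute, m = 2.056, 39T]
pitch radius r_p = m·N/2 = 2.056·39/2 = 40.092000
base radius r_b = r_p·cos α = 40.092000·cos 17.123° = 38.314918
roll angle φ = 21.012° = 0.36672858 rad
x = r_b·(cos φ + φ·sin φ) = 40.805419
y = r_b·(sin φ − φ·cos φ) = 0.621482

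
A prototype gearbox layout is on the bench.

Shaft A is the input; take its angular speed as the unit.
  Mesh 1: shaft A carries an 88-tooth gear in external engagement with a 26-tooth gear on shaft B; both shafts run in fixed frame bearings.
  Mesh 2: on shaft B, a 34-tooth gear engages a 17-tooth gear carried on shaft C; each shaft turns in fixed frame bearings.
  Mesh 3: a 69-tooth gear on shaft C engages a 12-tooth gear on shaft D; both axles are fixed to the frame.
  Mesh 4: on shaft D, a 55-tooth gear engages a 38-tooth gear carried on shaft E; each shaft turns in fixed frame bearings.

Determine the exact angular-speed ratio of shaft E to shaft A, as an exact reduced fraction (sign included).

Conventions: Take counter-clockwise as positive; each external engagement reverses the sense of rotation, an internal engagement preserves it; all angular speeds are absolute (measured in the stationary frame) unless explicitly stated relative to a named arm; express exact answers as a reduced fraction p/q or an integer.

13915/247

class = fixed-axis compound train [4 meshes; 4 ratios multiply, 4 sense flips]
mesh 1 [88T→26T]: running ratio 44/13, sense −
mesh 2 [34T→17T]: running ratio 88/13, sense +
mesh 3 [69T→12T]: running ratio 506/13, sense −
mesh 4 [55T→38T]: running ratio 13915/247, sense +
ω_out/ω_in = 13915/247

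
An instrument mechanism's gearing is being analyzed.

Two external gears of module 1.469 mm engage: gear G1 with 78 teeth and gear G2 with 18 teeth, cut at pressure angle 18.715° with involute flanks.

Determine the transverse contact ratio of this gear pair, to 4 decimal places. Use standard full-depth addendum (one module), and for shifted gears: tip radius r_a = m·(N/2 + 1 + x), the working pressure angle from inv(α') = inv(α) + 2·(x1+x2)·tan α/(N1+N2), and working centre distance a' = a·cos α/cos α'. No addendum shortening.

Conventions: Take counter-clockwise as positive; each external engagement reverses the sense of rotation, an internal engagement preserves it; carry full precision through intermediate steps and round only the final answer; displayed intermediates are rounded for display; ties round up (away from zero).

1.7396

recognized (one external pair, fixed centres): single-mesh tooth geometry, m = 1.469, N1 = 78, N2 = 18
base radii: r_b1 = 54.261813, r_b2 = 12.521957
tip radii: r_a1 = 58.760000, r_a2 = 14.690000
no profile shift: α' = α, a' = a
action lengths: √(r_a1²−r_b1²) = 22.547577, √(r_a2²−r_b2²) = 7.680931
base pitch p_b = π·m·cos α = 4.370988
CR = (22.547577 + 7.680931 − 70.512000·sin 18.71500°)/4.370988 = 1.739643
contact ratio ≈ 1.7396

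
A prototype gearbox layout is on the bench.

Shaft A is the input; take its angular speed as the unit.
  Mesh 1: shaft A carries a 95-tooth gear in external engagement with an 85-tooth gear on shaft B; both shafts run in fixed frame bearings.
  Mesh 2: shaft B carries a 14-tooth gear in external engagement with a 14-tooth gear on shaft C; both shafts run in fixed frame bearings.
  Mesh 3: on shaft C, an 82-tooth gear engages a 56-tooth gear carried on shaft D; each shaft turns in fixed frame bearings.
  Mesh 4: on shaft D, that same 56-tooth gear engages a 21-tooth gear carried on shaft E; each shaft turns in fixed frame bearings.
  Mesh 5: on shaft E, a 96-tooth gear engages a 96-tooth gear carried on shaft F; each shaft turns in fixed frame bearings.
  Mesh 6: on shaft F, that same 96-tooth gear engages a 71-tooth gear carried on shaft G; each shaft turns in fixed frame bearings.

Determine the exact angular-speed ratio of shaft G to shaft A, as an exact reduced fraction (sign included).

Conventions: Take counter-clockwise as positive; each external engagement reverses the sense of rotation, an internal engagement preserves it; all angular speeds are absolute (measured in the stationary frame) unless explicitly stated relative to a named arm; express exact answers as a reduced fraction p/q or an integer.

class = fixed-axis compound train [6 meshes; 6 ratios multiply, 6 sense flips]
mesh 1 [95T→85T]: running ratio 19/17, sense −
mesh 2 [14T→14T]: running ratio 19/17, sense +
mesh 3 [82T→56T]: running ratio 779/476, sense −
mesh 4 [56T→21T]: running ratio 1558/357, sense +
mesh 5 [96T→96T]: running ratio 1558/357, sense −
mesh 6 [96T→71T]: running ratio 49856/8449, sense +
ω_out/ω_in = 49856/8449

49856/8449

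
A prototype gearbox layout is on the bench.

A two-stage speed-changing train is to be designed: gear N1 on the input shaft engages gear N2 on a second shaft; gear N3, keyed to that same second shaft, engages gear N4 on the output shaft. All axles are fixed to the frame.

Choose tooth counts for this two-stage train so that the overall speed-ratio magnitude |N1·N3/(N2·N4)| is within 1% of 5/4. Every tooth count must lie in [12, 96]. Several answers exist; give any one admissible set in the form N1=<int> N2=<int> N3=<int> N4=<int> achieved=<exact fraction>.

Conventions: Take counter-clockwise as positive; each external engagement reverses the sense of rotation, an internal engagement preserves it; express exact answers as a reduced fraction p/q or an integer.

N1=13 N2=12 N3=15 N4=13 achieved=5/4

class = fixed-axis compound train [2-stage, 5/4 wanted]
target = 5/4 in lowest terms: an exact hit needs N1·N3 = k·5 and N2·N4 = k·4 for one integer k, every count in [12, 96]; additionally prefer no 1:1 stage (N1 ≠ N2, N3 ≠ N4)
k = 1…38: no 1:1-free in-range split of k·5 and k·4 into factor pairs; take k = 39
k = 39: N1·N3 = 195 = 13·15, N2·N4 = 156 = 12·13
achieved = 13·15/(12·13) = 5/4; |achieved − target| = 0 ≤ 1/80 ✓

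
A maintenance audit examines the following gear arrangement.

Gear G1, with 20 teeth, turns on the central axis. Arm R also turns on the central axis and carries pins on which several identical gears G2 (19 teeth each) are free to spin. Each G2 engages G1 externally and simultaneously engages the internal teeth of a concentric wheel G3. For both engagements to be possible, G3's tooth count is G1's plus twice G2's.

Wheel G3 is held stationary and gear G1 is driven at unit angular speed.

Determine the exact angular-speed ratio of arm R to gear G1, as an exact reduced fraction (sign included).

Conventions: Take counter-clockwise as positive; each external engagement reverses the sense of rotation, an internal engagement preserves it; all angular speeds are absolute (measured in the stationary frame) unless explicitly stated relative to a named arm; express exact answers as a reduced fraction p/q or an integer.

planetary set (20T centre, 19T on arm, 58T internal) — Willis relation
ring teeth: 20 + 2·19 = 58
20(ω_sun−ω_arm) = −58(ω_ring−ω_arm),  ω_ring = 0, ω_sun = 1
20(1−ω_arm) = −58(0−ω_arm)  ⇒  78·ω_arm = 20  ⇒  ω_arm = 10/39
ω_out/ω_in = 10/39

10/39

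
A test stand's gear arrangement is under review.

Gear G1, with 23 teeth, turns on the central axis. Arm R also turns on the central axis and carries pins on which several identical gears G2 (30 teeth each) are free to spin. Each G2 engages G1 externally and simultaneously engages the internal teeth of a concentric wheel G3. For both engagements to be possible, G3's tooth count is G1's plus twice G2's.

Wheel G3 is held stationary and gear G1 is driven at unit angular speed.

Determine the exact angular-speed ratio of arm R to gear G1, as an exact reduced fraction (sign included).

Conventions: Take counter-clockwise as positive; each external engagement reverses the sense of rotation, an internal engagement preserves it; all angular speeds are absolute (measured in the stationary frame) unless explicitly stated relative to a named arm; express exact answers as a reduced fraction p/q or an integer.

23/106

recognized (axles ride arm R): planetary set, 23/30/83 teeth
ring teeth: 23 + 2·30 = 83
23(ω_sun−ω_arm) = −83(ω_ring−ω_arm),  ω_ring = 0, ω_sun = 1
23(1−ω_arm) = −83(0−ω_arm)  ⇒  106·ω_arm = 23  ⇒  ω_arm = 23/106
ω_out/ω_in = 23/106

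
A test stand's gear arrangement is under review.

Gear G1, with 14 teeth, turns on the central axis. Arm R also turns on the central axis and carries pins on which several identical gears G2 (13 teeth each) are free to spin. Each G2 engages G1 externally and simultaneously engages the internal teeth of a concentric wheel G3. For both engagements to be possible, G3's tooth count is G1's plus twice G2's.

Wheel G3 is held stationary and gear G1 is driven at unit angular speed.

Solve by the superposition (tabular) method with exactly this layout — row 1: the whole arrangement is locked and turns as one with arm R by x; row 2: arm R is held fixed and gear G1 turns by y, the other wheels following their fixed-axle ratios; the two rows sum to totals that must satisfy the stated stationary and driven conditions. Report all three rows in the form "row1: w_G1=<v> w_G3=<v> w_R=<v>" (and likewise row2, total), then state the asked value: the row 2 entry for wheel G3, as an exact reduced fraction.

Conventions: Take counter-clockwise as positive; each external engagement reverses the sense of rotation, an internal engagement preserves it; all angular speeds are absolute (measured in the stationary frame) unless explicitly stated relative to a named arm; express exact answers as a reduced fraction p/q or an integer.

class = planetary set [G3 = 14+2·13 = 40; Willis about the carrier]
row 1 — lock + rotate with arm: ω_sun = ω_ring = ω_arm = x
superposition row 2 [arm held]: sun y, ring −(14/40)·y, arm 0
boundary: total ω_ring = x − (14/40)·y = 0 and total ω_sun = x + y = 1  ⇒  y = 20/27, x = 7/27
row 2 ring = −(14/40)·20/27 = -7/27
totals (row 1 + row 2): sun 7/27 + 20/27 = 1, ring 7/27 + (-7/27) = 0, arm 7/27 + 0 = 7/27
asked cell (row2, ring) = -7/27

row1: w_G1=7/27 w_G3=7/27 w_R=7/27
row2: w_G1=20/27 w_G3=-7/27 w_R=0
total: w_G1=1 w_G3=0 w_R=7/27
asked value: -7/27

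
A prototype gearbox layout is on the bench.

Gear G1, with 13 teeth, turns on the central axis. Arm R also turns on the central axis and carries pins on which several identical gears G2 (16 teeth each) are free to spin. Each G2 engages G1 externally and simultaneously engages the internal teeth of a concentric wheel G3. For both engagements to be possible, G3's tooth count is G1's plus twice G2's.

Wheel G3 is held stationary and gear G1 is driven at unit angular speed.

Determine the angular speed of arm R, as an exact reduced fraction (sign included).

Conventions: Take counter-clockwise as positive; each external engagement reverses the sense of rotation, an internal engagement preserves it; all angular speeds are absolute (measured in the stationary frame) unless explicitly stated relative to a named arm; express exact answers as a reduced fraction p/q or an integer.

topology: planetary set — G1 13T / G2 16T / G3 45T, arm = carrier (Willis)
ring teeth: 13 + 2·16 = 45
13(ω_sun−ω_arm) = −45(ω_ring−ω_arm),  ω_ring = 0, ω_sun = 1
13(1−ω_arm) = −45(0−ω_arm)  ⇒  58·ω_arm = 13  ⇒  ω_arm = 13/58
exact speed ratio = 13/58

13/58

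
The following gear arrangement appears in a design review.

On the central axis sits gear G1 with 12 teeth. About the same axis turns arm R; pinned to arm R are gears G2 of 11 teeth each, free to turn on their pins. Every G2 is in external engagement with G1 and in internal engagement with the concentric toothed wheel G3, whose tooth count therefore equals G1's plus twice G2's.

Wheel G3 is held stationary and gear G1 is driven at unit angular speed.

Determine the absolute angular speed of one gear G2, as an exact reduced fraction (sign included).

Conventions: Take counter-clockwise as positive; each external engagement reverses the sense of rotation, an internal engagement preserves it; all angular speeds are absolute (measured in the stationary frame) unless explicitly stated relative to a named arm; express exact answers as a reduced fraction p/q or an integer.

topology: planetary set — G1 12T / G2 11T / G3 34T, arm = carrier (Willis)
ring teeth: 12 + 2·11 = 34
12(ω_sun−ω_arm) = −34(ω_ring−ω_arm),  ω_ring = 0, ω_sun = 1
12(1−ω_arm) = −34(0−ω_arm)  ⇒  46·ω_arm = 12  ⇒  ω_arm = 6/23
sun–planet mesh: 12·(1−6/23) = −11·(ω_p−ω_arm)  ⇒  ω_p−ω_arm = -204/253
ω_p = 6/23 − 204/253 = -6/11
exact speed ratio = -6/11

-6/11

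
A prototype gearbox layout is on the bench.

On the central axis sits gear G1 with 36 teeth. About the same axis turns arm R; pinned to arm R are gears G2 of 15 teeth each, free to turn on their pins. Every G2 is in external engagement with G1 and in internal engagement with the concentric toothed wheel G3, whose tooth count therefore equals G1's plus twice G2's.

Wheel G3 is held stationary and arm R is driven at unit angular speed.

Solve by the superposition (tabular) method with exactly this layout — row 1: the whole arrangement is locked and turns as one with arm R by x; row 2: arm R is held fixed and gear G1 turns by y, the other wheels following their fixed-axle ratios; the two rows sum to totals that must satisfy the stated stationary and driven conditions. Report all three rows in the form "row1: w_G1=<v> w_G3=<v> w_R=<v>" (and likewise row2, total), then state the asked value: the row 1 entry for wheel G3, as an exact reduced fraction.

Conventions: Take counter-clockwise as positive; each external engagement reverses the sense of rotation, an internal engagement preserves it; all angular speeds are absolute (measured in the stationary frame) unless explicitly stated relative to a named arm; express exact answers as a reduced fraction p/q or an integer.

row1: w_G1=1 w_G3=1 w_R=1
row2: w_G1=11/6 w_G3=-1 w_R=0
total: w_G1=17/6 w_G3=0 w_R=1
asked value: 1

planetary set (36T centre, 15T on arm, 66T internal) — Willis relation
row 1: whole set turns with the arm by x
row 2: sun turns y, ring = −(36/66)·y, arm 0
boundary: total ω_ring = x − (36/66)·y = 0 and total ω_arm = x = 1  ⇒  y = 11/6, x = 1
row 2 ring = −(36/66)·11/6 = -1
totals (row 1 + row 2): sun 1 + 11/6 = 17/6, ring 1 + (-1) = 0, arm 1 + 0 = 1
asked cell (row1, ring) = 1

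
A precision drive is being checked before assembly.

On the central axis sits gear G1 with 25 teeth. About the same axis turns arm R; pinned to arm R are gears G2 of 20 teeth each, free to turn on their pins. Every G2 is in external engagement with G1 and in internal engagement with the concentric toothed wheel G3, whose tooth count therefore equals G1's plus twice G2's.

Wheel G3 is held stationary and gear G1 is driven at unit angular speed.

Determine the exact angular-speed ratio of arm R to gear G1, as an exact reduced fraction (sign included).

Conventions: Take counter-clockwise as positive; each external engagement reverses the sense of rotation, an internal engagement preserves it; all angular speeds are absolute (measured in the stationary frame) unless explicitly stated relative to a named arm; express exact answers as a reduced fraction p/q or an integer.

5/18

topology: planetary set — G1 25T / G2 20T / G3 65T, arm = carrier (Willis)
ring teeth: 25 + 2·20 = 65
25(ω_sun−ω_arm) = −65(ω_ring−ω_arm),  ω_ring = 0, ω_sun = 1
25(1−ω_arm) = −65(0−ω_arm)  ⇒  90·ω_arm = 25  ⇒  ω_arm = 5/18
ω_out/ω_in = 5/18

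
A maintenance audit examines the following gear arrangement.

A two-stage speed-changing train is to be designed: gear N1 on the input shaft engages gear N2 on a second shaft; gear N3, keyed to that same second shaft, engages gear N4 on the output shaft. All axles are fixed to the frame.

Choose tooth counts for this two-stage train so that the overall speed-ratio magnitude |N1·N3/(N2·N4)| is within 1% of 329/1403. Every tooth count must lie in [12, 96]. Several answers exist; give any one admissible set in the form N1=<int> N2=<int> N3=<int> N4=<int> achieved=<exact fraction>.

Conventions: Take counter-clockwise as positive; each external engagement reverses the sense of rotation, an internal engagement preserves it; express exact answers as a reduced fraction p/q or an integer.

topology: fixed-axis compound train — 2 stages, target 329/1403
target = 329/1403 in lowest terms: an exact hit needs N1·N3 = k·329 and N2·N4 = k·1403 for one integer k, every count in [12, 96]; additionally prefer no 1:1 stage (N1 ≠ N2, N3 ≠ N4)
k = 1: no 1:1-free in-range split of k·329 and k·1403 into factor pairs; take k = 2
k = 2: N1·N3 = 658 = 14·47, N2·N4 = 2806 = 46·61
achieved = 14·47/(46·61) = 329/1403; |achieved − target| = 0 ≤ 329/140300 ✓

N1=14 N2=46 N3=47 N4=61 achieved=329/1403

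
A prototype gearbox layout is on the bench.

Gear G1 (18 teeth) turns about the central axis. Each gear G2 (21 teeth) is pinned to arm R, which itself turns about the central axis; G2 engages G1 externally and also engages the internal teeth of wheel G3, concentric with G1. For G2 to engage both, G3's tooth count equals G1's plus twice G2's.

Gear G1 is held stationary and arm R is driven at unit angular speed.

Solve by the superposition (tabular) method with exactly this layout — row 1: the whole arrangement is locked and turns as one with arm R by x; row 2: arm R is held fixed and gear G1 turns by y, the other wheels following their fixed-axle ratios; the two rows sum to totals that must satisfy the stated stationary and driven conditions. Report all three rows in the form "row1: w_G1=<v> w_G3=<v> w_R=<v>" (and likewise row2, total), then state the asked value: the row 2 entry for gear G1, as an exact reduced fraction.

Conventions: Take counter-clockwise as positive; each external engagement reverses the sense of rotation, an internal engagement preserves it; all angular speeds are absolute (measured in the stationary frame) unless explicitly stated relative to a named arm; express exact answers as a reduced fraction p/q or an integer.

row1: w_G1=1 w_G3=1 w_R=1
row2: w_G1=-1 w_G3=3/10 w_R=0
total: w_G1=0 w_G3=13/10 w_R=1
asked value: -1

topology: planetary set — G1 18T / G2 21T / G3 60T, arm = carrier (Willis)
superposition row 1 [locked train]: every member turns x
superposition row 2 [arm held]: sun y, ring −(18/60)·y, arm 0
boundary: total ω_sun = x + y = 0 and total ω_arm = x = 1  ⇒  y = -1, x = 1
row 2 ring = −(18/60)·(-1) = 3/10
totals (row 1 + row 2): sun 1 + (-1) = 0, ring 1 + 3/10 = 13/10, arm 1 + 0 = 1
asked cell (row2, sun) = -1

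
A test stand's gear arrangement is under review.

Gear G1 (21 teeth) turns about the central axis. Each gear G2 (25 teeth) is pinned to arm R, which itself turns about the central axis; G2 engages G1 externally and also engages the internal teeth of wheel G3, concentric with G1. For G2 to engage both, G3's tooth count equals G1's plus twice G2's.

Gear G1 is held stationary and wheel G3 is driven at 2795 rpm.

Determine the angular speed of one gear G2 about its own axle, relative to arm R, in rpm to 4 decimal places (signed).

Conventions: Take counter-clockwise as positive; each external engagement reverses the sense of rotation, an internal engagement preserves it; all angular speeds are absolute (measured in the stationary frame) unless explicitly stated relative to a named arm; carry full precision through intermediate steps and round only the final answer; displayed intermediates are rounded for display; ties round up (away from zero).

+1811.8891 rpm

planetary set (21T centre, 25T on arm, 71T internal) — Willis relation
normalise by the input: solve with ω_ring = 1, then scale by 2795 rpm
ring teeth: 21 + 2·25 = 71
21(ω_sun−ω_arm) = −71(ω_ring−ω_arm),  ω_sun = 0, ω_ring = 1
21(0−ω_arm) = −71(1−ω_arm)  ⇒  92·ω_arm = 71  ⇒  ω_arm = 71/92
sun–planet mesh: 21·(0−71/92) = −25·(ω_p−ω_arm)  ⇒  ω_p−ω_arm = 1491/2300
scale: ω_p−ω_arm = 1491/2300 × 2795 rpm = +1811.8891 rpm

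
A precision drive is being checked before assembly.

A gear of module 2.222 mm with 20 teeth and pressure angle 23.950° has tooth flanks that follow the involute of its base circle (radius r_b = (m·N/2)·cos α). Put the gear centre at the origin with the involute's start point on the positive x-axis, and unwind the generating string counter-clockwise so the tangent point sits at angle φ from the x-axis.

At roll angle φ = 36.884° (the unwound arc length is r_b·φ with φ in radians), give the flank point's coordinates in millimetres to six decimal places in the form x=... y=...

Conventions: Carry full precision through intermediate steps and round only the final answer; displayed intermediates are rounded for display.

x=24.088553 y=1.732057

recognized (one wheel, involute flank): single-mesh tooth geometry, m = 2.222, N = 20
pitch radius r_p = m·N/2 = 2.222·20/2 = 22.220000
base radius r_b = r_p·cos α = 22.220000·cos 23.950° = 20.306859
roll angle φ = 36.884° = 0.64374724 rad
x = r_b·(cos φ + φ·sin φ) = 24.088553
y = r_b·(sin φ − φ·cos φ) = 1.732057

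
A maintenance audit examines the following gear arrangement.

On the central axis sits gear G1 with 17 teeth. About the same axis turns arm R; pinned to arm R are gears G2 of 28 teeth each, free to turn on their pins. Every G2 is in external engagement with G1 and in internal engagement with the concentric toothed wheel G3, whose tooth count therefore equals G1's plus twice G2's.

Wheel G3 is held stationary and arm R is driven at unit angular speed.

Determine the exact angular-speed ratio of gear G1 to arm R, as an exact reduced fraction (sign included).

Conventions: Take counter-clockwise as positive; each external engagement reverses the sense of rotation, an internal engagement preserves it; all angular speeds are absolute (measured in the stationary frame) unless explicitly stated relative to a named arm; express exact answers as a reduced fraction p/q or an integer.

90/17

recognized (axles ride arm R): planetary set, 17/28/73 teeth
ring teeth: 17 + 2·28 = 73
17(ω_sun−ω_arm) = −73(ω_ring−ω_arm),  ω_ring = 0, ω_arm = 1
ω_sun = 1 − (73/17)(0−1) = 90/17
ω_out/ω_in = 90/17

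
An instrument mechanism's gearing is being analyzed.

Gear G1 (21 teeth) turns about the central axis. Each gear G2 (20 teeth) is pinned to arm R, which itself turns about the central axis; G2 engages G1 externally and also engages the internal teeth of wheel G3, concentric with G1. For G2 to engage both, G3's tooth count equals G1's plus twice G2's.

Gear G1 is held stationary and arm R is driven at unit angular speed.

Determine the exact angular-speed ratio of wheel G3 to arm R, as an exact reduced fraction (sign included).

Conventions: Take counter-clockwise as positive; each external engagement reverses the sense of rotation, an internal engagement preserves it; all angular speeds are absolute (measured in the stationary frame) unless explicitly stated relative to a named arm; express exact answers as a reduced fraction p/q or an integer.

class = planetary set [G3 = 21+2·20 = 61; Willis about the carrier]
ring teeth: 21 + 2·20 = 61
21(ω_sun−ω_arm) = −61(ω_ring−ω_arm),  ω_sun = 0, ω_arm = 1
ω_ring = 1 − (21/61)(0−1) = 82/61
ω_out/ω_in = 82/61

82/61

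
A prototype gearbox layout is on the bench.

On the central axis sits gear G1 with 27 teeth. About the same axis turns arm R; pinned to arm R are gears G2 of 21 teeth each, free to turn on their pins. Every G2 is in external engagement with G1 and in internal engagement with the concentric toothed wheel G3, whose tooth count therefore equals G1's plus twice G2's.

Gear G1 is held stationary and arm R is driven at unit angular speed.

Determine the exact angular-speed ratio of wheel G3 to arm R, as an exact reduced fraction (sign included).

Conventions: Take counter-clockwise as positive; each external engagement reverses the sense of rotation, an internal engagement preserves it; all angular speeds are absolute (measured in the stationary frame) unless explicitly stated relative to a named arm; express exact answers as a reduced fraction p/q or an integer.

32/23

topology: planetary set — G1 27T / G2 21T / G3 69T, arm = carrier (Willis)
ring teeth: 27 + 2·21 = 69
27(ω_sun−ω_arm) = −69(ω_ring−ω_arm),  ω_sun = 0, ω_arm = 1
ω_ring = 1 − (27/69)(0−1) = 32/23
ω_out/ω_in = 32/23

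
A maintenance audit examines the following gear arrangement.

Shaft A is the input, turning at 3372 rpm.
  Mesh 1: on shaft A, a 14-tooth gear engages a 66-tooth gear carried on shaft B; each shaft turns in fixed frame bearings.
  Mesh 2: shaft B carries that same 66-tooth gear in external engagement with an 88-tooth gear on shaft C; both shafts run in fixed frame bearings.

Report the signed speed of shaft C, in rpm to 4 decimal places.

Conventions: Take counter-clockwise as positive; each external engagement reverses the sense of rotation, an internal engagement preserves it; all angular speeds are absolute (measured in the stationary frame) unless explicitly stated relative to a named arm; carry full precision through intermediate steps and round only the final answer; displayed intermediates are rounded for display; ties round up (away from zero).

+536.4545 rpm

topology: fixed-axis compound train — 2 meshes, A→C
mesh 1 [14T→66T]: ω = 3372.0000×14/66 = 715.2727 rpm, sense flips to −
mesh 2 [66T→88T]: ω = 715.2727×66/88 = 536.4545 rpm, sense flips to +
signed output speed = +536.4545 rpm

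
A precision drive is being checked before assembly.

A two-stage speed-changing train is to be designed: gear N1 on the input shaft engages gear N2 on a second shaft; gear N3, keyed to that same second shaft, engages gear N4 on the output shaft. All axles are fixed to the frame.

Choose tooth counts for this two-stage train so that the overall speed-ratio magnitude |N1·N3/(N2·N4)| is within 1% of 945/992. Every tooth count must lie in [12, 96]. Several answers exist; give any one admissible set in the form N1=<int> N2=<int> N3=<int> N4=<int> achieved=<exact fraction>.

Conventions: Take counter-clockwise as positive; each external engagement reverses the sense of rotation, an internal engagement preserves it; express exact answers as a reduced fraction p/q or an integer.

topology: fixed-axis compound train — 2 stages, target 945/992
target = 945/992 in lowest terms: an exact hit needs N1·N3 = k·945 and N2·N4 = k·992 for one integer k, every count in [12, 96]; additionally prefer no 1:1 stage (N1 ≠ N2, N3 ≠ N4)
k = 1: N1·N3 = 945 = 15·63, N2·N4 = 992 = 16·62
achieved = 15·63/(16·62) = 945/992; |achieved − target| = 0 ≤ 189/19840 ✓

N1=15 N2=16 N3=63 N4=62 achieved=945/992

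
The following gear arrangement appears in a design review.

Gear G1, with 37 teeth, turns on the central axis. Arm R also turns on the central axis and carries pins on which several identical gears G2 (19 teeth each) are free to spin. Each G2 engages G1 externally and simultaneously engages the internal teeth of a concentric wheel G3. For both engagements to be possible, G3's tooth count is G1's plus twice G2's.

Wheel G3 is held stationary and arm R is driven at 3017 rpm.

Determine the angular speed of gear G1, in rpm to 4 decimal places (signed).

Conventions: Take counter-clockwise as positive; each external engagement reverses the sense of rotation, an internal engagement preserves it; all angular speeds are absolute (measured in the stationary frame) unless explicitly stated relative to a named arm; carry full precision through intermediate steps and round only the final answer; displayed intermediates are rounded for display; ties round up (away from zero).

+9132.5405 rpm

topology: planetary set — G1 37T / G2 19T / G3 75T, arm = carrier (Willis)
normalise by the input: solve with ω_arm = 1, then scale by 3017 rpm
ring teeth: 37 + 2·19 = 75
37(ω_sun−ω_arm) = −75(ω_ring−ω_arm),  ω_ring = 0, ω_arm = 1
ω_sun = 1 − (75/37)(0−1) = 112/37
scale: ω_sun = 112/37 × 3017 rpm = +9132.5405 rpm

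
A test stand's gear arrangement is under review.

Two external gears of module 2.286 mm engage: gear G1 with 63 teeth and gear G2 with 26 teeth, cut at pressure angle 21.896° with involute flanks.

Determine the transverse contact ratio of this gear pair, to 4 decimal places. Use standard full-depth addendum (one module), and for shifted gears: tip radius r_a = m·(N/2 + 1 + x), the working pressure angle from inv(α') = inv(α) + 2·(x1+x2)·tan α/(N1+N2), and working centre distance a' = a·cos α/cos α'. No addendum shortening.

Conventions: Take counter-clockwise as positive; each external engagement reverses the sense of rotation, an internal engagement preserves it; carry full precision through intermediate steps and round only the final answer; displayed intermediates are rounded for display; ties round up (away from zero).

1.6206

topology: single-mesh involute geometry — m = 2.286, 63T/26T pair
base radii: r_b1 = 66.814436, r_b2 = 27.574212
tip radii: r_a1 = 74.295000, r_a2 = 32.004000
no profile shift: α' = α, a' = a
action lengths: √(r_a1²−r_b1²) = 32.489663, √(r_a2²−r_b2²) = 16.245580
base pitch p_b = π·m·cos α = 6.663611
CR = (32.489663 + 16.245580 − 101.727000·sin 21.89600°)/6.663611 = 1.620579
contact ratio ≈ 1.6206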